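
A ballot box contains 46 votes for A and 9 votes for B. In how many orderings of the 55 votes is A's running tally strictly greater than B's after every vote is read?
Strict-lead orderings = 4277470470

Total orderings of the 55 votes with 46 for A: C(55, 46) = 6358402050. By the Bertrand ballot formula (Cycle Lemma / reflection principle), the number of orderings in which A is strictly ahead of B throughout is (p − q)/(p + q) · C(p + q, p) = (46 − 9)/(46 + 9) · 6358402050 = 4277470470.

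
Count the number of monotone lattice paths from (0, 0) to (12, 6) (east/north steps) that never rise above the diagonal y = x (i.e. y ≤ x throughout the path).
Number of paths = 9996

By the reflection principle (André's argument), the number of monotone paths to (12, 6) with n ≤ m that never go above y = x is C(18, 12) − C(18, 13) = 18564 − 8568 = 9996.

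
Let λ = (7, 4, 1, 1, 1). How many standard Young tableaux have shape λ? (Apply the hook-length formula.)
# SYT of shape (7, 4, 1, 1, 1) = 24960

Hook-length formula: f^λ = n! / Π hook(c), product over all cells c of the Young diagram. For λ = (7, 4, 1, 1, 1), n = 14 boxes. Hook lengths by row (left-to-right, top-to-bottom): [11, 7, 6, 5, 3, 2, 1]; [7, 3, 2, 1]; [3]; [2]; [1]. Product of hooks = 3492720. So f^λ = 14! / 3492720 = 87178291200 / 3492720 = 24960.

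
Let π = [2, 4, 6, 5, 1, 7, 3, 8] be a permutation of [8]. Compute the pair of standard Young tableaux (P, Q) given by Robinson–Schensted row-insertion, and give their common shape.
P = [1, 3, 5, 7, 8] / [2, 4] / [6];  Q = [1, 2, 3, 6, 8] / [4, 7] / [5];  common shape = (5, 2, 1)

Row-insert the values π_1, π_2, … into P one at a time, bumping the leftmost entry strictly greater than the inserted value down to the next row. The recording tableau Q records, in position (i, j), the step at which that cell was added to P.
  Insert 2 (step 1): P = [2];  Q = [1]
  Insert 4 (step 2): P = [2, 4];  Q = [1, 2]
  Insert 6 (step 3): P = [2, 4, 6];  Q = [1, 2, 3]
  Insert 5 (step 4): P = [2, 4, 5] / [6];  Q = [1, 2, 3] / [4]
  Insert 1 (step 5): P = [1, 4, 5] / [2] / [6];  Q = [1, 2, 3] / [4] / [5]
  Insert 7 (step 6): P = [1, 4, 5, 7] / [2] / [6];  Q = [1, 2, 3, 6] / [4] / [5]
  Insert 3 (step 7): P = [1, 3, 5, 7] / [2, 4] / [6];  Q = [1, 2, 3, 6] / [4, 7] / [5]
  Insert 8 (step 8): P = [1, 3, 5, 7, 8] / [2, 4] / [6];  Q = [1, 2, 3, 6, 8] / [4, 7] / [5]
Final shape: (5, 2, 1).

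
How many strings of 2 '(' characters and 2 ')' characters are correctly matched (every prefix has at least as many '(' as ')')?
C_2 = 2

These balanced parentheses are counted by the Catalan number C_n = (1/(n + 1)) · C(2n, n). For n = 2: C_2 = (1/3) · C(4, 2) = 6/3 = 2.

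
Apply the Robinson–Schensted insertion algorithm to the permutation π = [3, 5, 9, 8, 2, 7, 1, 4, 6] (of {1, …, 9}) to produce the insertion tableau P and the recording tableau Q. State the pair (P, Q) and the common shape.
P = [1, 4, 6] / [2, 5, 7] / [3, 8] / [9];  Q = [1, 2, 3] / [4, 6, 9] / [5, 8] / [7];  common shape = (3, 3, 2, 1)

Row-insert the values π_1, π_2, … into P one at a time, bumping the leftmost entry strictly greater than the inserted value down to the next row. The recording tableau Q records, in position (i, j), the step at which that cell was added to P.
  Insert 3 (step 1): P = [3];  Q = [1]
  Insert 5 (step 2): P = [3, 5];  Q = [1, 2]
  Insert 9 (step 3): P = [3, 5, 9];  Q = [1, 2, 3]
  Insert 8 (step 4): P = [3, 5, 8] / [9];  Q = [1, 2, 3] / [4]
  Insert 2 (step 5): P = [2, 5, 8] / [3] / [9];  Q = [1, 2, 3] / [4] / [5]
  Insert 7 (step 6): P = [2, 5, 7] / [3, 8] / [9];  Q = [1, 2, 3] / [4, 6] / [5]
  Insert 1 (step 7): P = [1, 5, 7] / [2, 8] / [3] / [9];  Q = [1, 2, 3] / [4, 6] / [5] / [7]
  Insert 4 (step 8): P = [1, 4, 7] / [2, 5] / [3, 8] / [9];  Q = [1, 2, 3] / [4, 6] / [5, 8] / [7]
  Insert 6 (step 9): P = [1, 4, 6] / [2, 5, 7] / [3, 8] / [9];  Q = [1, 2, 3] / [4, 6, 9] / [5, 8] / [7]
Final shape: (3, 3, 2, 1).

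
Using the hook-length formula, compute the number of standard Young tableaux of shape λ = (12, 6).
# SYT of shape (12, 6) = 9996

Hook-length formula: f^λ = n! / Π hook(c), product over all cells c of the Young diagram. For λ = (12, 6), n = 18 boxes. Hook lengths by row (left-to-right, top-to-bottom): [13, 12, 11, 10, 9, 8, 6, 5, 4, 3, 2, 1]; [6, 5, 4, 3, 2, 1]. Product of hooks = 640493568000. So f^λ = 18! / 640493568000 = 6402373705728000 / 640493568000 = 9996.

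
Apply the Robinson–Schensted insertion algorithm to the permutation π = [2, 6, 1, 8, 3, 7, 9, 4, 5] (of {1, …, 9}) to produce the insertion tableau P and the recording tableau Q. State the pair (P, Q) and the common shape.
P = [1, 3, 4, 5] / [2, 6, 7, 9] / [8];  Q = [1, 2, 4, 7] / [3, 5, 6, 9] / [8];  common shape = (4, 4, 1)

Row-insert the values π_1, π_2, … into P one at a time, bumping the leftmost entry strictly greater than the inserted value down to the next row. The recording tableau Q records, in position (i, j), the step at which that cell was added to P.
  Insert 2 (step 1): P = [2];  Q = [1]
  Insert 6 (step 2): P = [2, 6];  Q = [1, 2]
  Insert 1 (step 3): P = [1, 6] / [2];  Q = [1, 2] / [3]
  Insert 8 (step 4): P = [1, 6, 8] / [2];  Q = [1, 2, 4] / [3]
  Insert 3 (step 5): P = [1, 3, 8] / [2, 6];  Q = [1, 2, 4] / [3, 5]
  Insert 7 (step 6): P = [1, 3, 7] / [2, 6, 8];  Q = [1, 2, 4] / [3, 5, 6]
  Insert 9 (step 7): P = [1, 3, 7, 9] / [2, 6, 8];  Q = [1, 2, 4, 7] / [3, 5, 6]
  Insert 4 (step 8): P = [1, 3, 4, 9] / [2, 6, 7] / [8];  Q = [1, 2, 4, 7] / [3, 5, 6] / [8]
  Insert 5 (step 9): P = [1, 3, 4, 5] / [2, 6, 7, 9] / [8];  Q = [1, 2, 4, 7] / [3, 5, 6, 9] / [8]
Final shape: (4, 4, 1).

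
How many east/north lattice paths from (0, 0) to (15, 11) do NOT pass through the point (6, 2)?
Number of paths = 6364800

Total paths from (0, 0) to (15, 11): C(26, 15) = 7726160. Paths through (6, 2): (paths (0, 0) → (6, 2)) × (paths (6, 2) → (15, 11)) = C(8, 6) · C(18, 9) = 28 · 48620 = 1361360. Avoidance count = 7726160 − 1361360 = 6364800.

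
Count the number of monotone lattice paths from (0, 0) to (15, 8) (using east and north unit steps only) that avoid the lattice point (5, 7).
Number of paths = 481602

Total paths from (0, 0) to (15, 8): C(23, 15) = 490314. Paths through (5, 7): (paths (0, 0) → (5, 7)) × (paths (5, 7) → (15, 8)) = C(12, 5) · C(11, 10) = 792 · 11 = 8712. Avoidance count = 490314 − 8712 = 481602.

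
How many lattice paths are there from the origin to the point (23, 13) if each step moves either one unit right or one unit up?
Number of paths = 2310789600

A monotone lattice path from (0, 0) to (23, 13) consists of 23 east steps and 13 north steps in some order, so it is determined by which 23 of the 36 steps are east. The count is C(36, 23) = 2310789600.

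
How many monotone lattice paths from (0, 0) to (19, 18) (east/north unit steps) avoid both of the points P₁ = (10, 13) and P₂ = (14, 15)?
Number of paths = 11999936648

Inclusion–exclusion. Total paths: C(37, 19) = 17672631900. Through P₁: C(23, 10)·C(14, 9) = 2290420132. Through P₂: C(29, 14)·C(8, 5) = 4343290560. Since P₁ is strictly southwest of P₂, a monotone path through both must visit P₁ then P₂; paths through both = C(23, 10)·C(6, 4)·C(8, 5) = 961015440. Avoid both = 17672631900 − 2290420132 − 4343290560 + 961015440 = 11999936648.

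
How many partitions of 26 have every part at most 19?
p(26, parts ≤ 19) = 2406

Use the recurrence p(n, m) = p(n, m−1) + p(n−m, m): either the largest part is < m (count p(n, m−1)) or the largest part is exactly m (remove one copy of m, count p(n−m, m)). With p(0, ·) = 1 this gives p(26, parts ≤ 19) = 2406. (By conjugating Young diagrams, this also counts partitions of 26 into at most 19 parts.)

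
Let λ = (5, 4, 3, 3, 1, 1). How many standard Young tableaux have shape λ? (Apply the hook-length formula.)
# SYT of shape (5, 4, 3, 3, 1, 1) = 2450448

Hook-length formula: f^λ = n! / Π hook(c), product over all cells c of the Young diagram. For λ = (5, 4, 3, 3, 1, 1), n = 17 boxes. Hook lengths by row (left-to-right, top-to-bottom): [10, 7, 6, 3, 1]; [8, 5, 4, 1]; [6, 3, 2]; [5, 2, 1]; [2]; [1]. Product of hooks = 145152000. So f^λ = 17! / 145152000 = 355687428096000 / 145152000 = 2450448.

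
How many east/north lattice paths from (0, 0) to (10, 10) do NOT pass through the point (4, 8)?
Number of paths = 170896

Total paths from (0, 0) to (10, 10): C(20, 10) = 184756. Paths through (4, 8): (paths (0, 0) → (4, 8)) × (paths (4, 8) → (10, 10)) = C(12, 4) · C(8, 6) = 495 · 28 = 13860. Avoidance count = 184756 − 13860 = 170896.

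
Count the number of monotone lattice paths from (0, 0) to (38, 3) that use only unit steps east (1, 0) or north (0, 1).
Number of paths = 10660

A monotone lattice path from (0, 0) to (38, 3) consists of 38 east steps and 3 north steps in some order, so it is determined by which 38 of the 41 steps are east. The count is C(41, 38) = 10660.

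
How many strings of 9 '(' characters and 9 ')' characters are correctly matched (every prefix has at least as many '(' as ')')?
C_9 = 4862

These balanced parentheses are counted by the Catalan number C_n = (1/(n + 1)) · C(2n, n). For n = 9: C_9 = (1/10) · C(18, 9) = 48620/10 = 4862.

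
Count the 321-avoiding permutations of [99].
C_99 = 227508830794229349661819540395688853956041682601541047340

These 321-avoiding permutations are counted by the Catalan number C_n = (1/(n + 1)) · C(2n, n). For n = 99: C_99 = (1/100) · C(198, 99) = 22750883079422934966181954039568885395604168260154104734000/100 = 227508830794229349661819540395688853956041682601541047340.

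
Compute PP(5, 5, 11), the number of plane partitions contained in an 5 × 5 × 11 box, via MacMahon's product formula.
PP(5, 5, 11) = 46960429261824

Evaluate the triple product over i = 1..5, j = 1..5, k = 1..11. The factors are (2/1) · (3/2) · (4/3) · (5/4) · (6/5) · (7/6) · (8/7) · (9/8) · … (275 factors total). The numerators and denominators telescope so the product is an integer; carrying out the multiplication exactly gives PP(5, 5, 11) = 46960429261824.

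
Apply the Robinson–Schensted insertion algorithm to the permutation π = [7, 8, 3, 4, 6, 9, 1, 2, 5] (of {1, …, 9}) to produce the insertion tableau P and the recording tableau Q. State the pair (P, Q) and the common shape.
P = [1, 2, 5, 9] / [3, 4, 6] / [7, 8];  Q = [1, 2, 5, 6] / [3, 4, 9] / [7, 8];  common shape = (4, 3, 2)

Row-insert the values π_1, π_2, … into P one at a time, bumping the leftmost entry strictly greater than the inserted value down to the next row. The recording tableau Q records, in position (i, j), the step at which that cell was added to P.
  Insert 7 (step 1): P = [7];  Q = [1]
  Insert 8 (step 2): P = [7, 8];  Q = [1, 2]
  Insert 3 (step 3): P = [3, 8] / [7];  Q = [1, 2] / [3]
  Insert 4 (step 4): P = [3, 4] / [7, 8];  Q = [1, 2] / [3, 4]
  Insert 6 (step 5): P = [3, 4, 6] / [7, 8];  Q = [1, 2, 5] / [3, 4]
  Insert 9 (step 6): P = [3, 4, 6, 9] / [7, 8];  Q = [1, 2, 5, 6] / [3, 4]
  Insert 1 (step 7): P = [1, 4, 6, 9] / [3, 8] / [7];  Q = [1, 2, 5, 6] / [3, 4] / [7]
  Insert 2 (step 8): P = [1, 2, 6, 9] / [3, 4] / [7, 8];  Q = [1, 2, 5, 6] / [3, 4] / [7, 8]
  Insert 5 (step 9): P = [1, 2, 5, 9] / [3, 4, 6] / [7, 8];  Q = [1, 2, 5, 6] / [3, 4, 9] / [7, 8]
Final shape: (4, 3, 2).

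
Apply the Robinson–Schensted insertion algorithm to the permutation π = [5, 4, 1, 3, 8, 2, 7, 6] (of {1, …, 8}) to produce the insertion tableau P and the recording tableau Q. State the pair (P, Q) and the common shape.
P = [1, 2, 6] / [3, 7] / [4, 8] / [5];  Q = [1, 4, 5] / [2, 7] / [3, 8] / [6];  common shape = (3, 2, 2, 1)

Row-insert the values π_1, π_2, … into P one at a time, bumping the leftmost entry strictly greater than the inserted value down to the next row. The recording tableau Q records, in position (i, j), the step at which that cell was added to P.
  Insert 5 (step 1): P = [5];  Q = [1]
  Insert 4 (step 2): P = [4] / [5];  Q = [1] / [2]
  Insert 1 (step 3): P = [1] / [4] / [5];  Q = [1] / [2] / [3]
  Insert 3 (step 4): P = [1, 3] / [4] / [5];  Q = [1, 4] / [2] / [3]
  Insert 8 (step 5): P = [1, 3, 8] / [4] / [5];  Q = [1, 4, 5] / [2] / [3]
  Insert 2 (step 6): P = [1, 2, 8] / [3] / [4] / [5];  Q = [1, 4, 5] / [2] / [3] / [6]
  Insert 7 (step 7): P = [1, 2, 7] / [3, 8] / [4] / [5];  Q = [1, 4, 5] / [2, 7] / [3] / [6]
  Insert 6 (step 8): P = [1, 2, 6] / [3, 7] / [4, 8] / [5];  Q = [1, 4, 5] / [2, 7] / [3, 8] / [6]
Final shape: (3, 2, 2, 1).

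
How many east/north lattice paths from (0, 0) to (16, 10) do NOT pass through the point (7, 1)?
Number of paths = 4922775

Total paths from (0, 0) to (16, 10): C(26, 16) = 5311735. Paths through (7, 1): (paths (0, 0) → (7, 1)) × (paths (7, 1) → (16, 10)) = C(8, 7) · C(18, 9) = 8 · 48620 = 388960. Avoidance count = 5311735 − 388960 = 4922775.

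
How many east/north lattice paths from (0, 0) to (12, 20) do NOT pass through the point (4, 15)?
Number of paths = 220804428

Total paths from (0, 0) to (12, 20): C(32, 12) = 225792840. Paths through (4, 15): (paths (0, 0) → (4, 15)) × (paths (4, 15) → (12, 20)) = C(19, 4) · C(13, 8) = 3876 · 1287 = 4988412. Avoidance count = 225792840 − 4988412 = 220804428.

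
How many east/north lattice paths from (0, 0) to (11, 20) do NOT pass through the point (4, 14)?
Number of paths = 79421355

Total paths from (0, 0) to (11, 20): C(31, 11) = 84672315. Paths through (4, 14): (paths (0, 0) → (4, 14)) × (paths (4, 14) → (11, 20)) = C(18, 4) · C(13, 7) = 3060 · 1716 = 5250960. Avoidance count = 84672315 − 5250960 = 79421355.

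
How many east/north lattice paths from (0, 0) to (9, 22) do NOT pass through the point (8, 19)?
Number of paths = 11279775

Total paths from (0, 0) to (9, 22): C(31, 9) = 20160075. Paths through (8, 19): (paths (0, 0) → (8, 19)) × (paths (8, 19) → (9, 22)) = C(27, 8) · C(4, 1) = 2220075 · 4 = 8880300. Avoidance count = 20160075 − 8880300 = 11279775.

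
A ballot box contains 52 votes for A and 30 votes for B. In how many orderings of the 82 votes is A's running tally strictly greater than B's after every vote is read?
Strict-lead orderings = 5961107517754784340528

Total orderings of the 82 votes with 52 for A: C(82, 52) = 22218673475267832541968. By the Bertrand ballot formula (Cycle Lemma / reflection principle), the number of orderings in which A is strictly ahead of B throughout is (p − q)/(p + q) · C(p + q, p) = (52 − 30)/(52 + 30) · 22218673475267832541968 = 5961107517754784340528.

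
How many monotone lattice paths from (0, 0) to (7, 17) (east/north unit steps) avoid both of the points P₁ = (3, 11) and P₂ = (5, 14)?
Number of paths = 189784

Inclusion–exclusion. Total paths: C(24, 7) = 346104. Through P₁: C(14, 3)·C(10, 4) = 76440. Through P₂: C(19, 5)·C(5, 2) = 116280. Since P₁ is strictly southwest of P₂, a monotone path through both must visit P₁ then P₂; paths through both = C(14, 3)·C(5, 2)·C(5, 2) = 36400. Avoid both = 346104 − 76440 − 116280 + 36400 = 189784.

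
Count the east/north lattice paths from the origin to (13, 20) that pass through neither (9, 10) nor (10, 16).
Number of paths = 317417947

Inclusion–exclusion. Total paths: C(33, 13) = 573166440. Through P₁: C(19, 9)·C(14, 4) = 92470378. Through P₂: C(26, 10)·C(7, 3) = 185910725. Since P₁ is strictly southwest of P₂, a monotone path through both must visit P₁ then P₂; paths through both = C(19, 9)·C(7, 1)·C(7, 3) = 22632610. Avoid both = 573166440 − 92470378 − 185910725 + 22632610 = 317417947.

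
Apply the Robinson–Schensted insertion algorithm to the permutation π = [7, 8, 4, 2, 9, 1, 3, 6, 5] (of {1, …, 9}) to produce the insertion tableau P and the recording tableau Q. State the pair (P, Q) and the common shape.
P = [1, 3, 5] / [2, 6, 9] / [4, 8] / [7];  Q = [1, 2, 5] / [3, 7, 8] / [4, 9] / [6];  common shape = (3, 3, 2, 1)

Row-insert the values π_1, π_2, … into P one at a time, bumping the leftmost entry strictly greater than the inserted value down to the next row. The recording tableau Q records, in position (i, j), the step at which that cell was added to P.
  Insert 7 (step 1): P = [7];  Q = [1]
  Insert 8 (step 2): P = [7, 8];  Q = [1, 2]
  Insert 4 (step 3): P = [4, 8] / [7];  Q = [1, 2] / [3]
  Insert 2 (step 4): P = [2, 8] / [4] / [7];  Q = [1, 2] / [3] / [4]
  Insert 9 (step 5): P = [2, 8, 9] / [4] / [7];  Q = [1, 2, 5] / [3] / [4]
  Insert 1 (step 6): P = [1, 8, 9] / [2] / [4] / [7];  Q = [1, 2, 5] / [3] / [4] / [6]
  Insert 3 (step 7): P = [1, 3, 9] / [2, 8] / [4] / [7];  Q = [1, 2, 5] / [3, 7] / [4] / [6]
  Insert 6 (step 8): P = [1, 3, 6] / [2, 8, 9] / [4] / [7];  Q = [1, 2, 5] / [3, 7, 8] / [4] / [6]
  Insert 5 (step 9): P = [1, 3, 5] / [2, 6, 9] / [4, 8] / [7];  Q = [1, 2, 5] / [3, 7, 8] / [4, 9] / [6]
Final shape: (3, 3, 2, 1).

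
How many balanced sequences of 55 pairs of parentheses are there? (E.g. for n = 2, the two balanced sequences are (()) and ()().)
C_55 = 1759414616608818870992479875972

These balanced parentheses are counted by the Catalan number C_n = (1/(n + 1)) · C(2n, n). For n = 55: C_55 = (1/56) · C(110, 55) = 98527218530093856775578873054432/56 = 1759414616608818870992479875972.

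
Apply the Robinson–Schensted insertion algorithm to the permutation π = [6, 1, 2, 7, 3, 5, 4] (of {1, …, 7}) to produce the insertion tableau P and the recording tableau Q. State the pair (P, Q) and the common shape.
P = [1, 2, 3, 4] / [5, 7] / [6];  Q = [1, 3, 4, 6] / [2, 5] / [7];  common shape = (4, 2, 1)

Row-insert the values π_1, π_2, … into P one at a time, bumping the leftmost entry strictly greater than the inserted value down to the next row. The recording tableau Q records, in position (i, j), the step at which that cell was added to P.
  Insert 6 (step 1): P = [6];  Q = [1]
  Insert 1 (step 2): P = [1] / [6];  Q = [1] / [2]
  Insert 2 (step 3): P = [1, 2] / [6];  Q = [1, 3] / [2]
  Insert 7 (step 4): P = [1, 2, 7] / [6];  Q = [1, 3, 4] / [2]
  Insert 3 (step 5): P = [1, 2, 3] / [6, 7];  Q = [1, 3, 4] / [2, 5]
  Insert 5 (step 6): P = [1, 2, 3, 5] / [6, 7];  Q = [1, 3, 4, 6] / [2, 5]
  Insert 4 (step 7): P = [1, 2, 3, 4] / [5, 7] / [6];  Q = [1, 3, 4, 6] / [2, 5] / [7]
Final shape: (4, 2, 1).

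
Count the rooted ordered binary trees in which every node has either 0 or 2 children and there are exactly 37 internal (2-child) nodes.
C_37 = 45950804324621742364

These full binary trees are counted by the Catalan number C_n = (1/(n + 1)) · C(2n, n). For n = 37: C_37 = (1/38) · C(74, 37) = 1746130564335626209832/38 = 45950804324621742364.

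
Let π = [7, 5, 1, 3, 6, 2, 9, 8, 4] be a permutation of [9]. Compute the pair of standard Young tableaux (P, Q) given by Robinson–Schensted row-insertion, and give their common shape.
P = [1, 2, 4, 8] / [3, 6] / [5, 9] / [7];  Q = [1, 4, 5, 7] / [2, 8] / [3, 9] / [6];  common shape = (4, 2, 2, 1)

Row-insert the values π_1, π_2, … into P one at a time, bumping the leftmost entry strictly greater than the inserted value down to the next row. The recording tableau Q records, in position (i, j), the step at which that cell was added to P.
  Insert 7 (step 1): P = [7];  Q = [1]
  Insert 5 (step 2): P = [5] / [7];  Q = [1] / [2]
  Insert 1 (step 3): P = [1] / [5] / [7];  Q = [1] / [2] / [3]
  Insert 3 (step 4): P = [1, 3] / [5] / [7];  Q = [1, 4] / [2] / [3]
  Insert 6 (step 5): P = [1, 3, 6] / [5] / [7];  Q = [1, 4, 5] / [2] / [3]
  Insert 2 (step 6): P = [1, 2, 6] / [3] / [5] / [7];  Q = [1, 4, 5] / [2] / [3] / [6]
  Insert 9 (step 7): P = [1, 2, 6, 9] / [3] / [5] / [7];  Q = [1, 4, 5, 7] / [2] / [3] / [6]
  Insert 8 (step 8): P = [1, 2, 6, 8] / [3, 9] / [5] / [7];  Q = [1, 4, 5, 7] / [2, 8] / [3] / [6]
  Insert 4 (step 9): P = [1, 2, 4, 8] / [3, 6] / [5, 9] / [7];  Q = [1, 4, 5, 7] / [2, 8] / [3, 9] / [6]
Final shape: (4, 2, 2, 1).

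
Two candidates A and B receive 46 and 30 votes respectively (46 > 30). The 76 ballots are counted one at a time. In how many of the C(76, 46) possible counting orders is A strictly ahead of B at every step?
Strict-lead orderings = 271958062826414948480

Total orderings of the 76 votes with 46 for A: C(76, 46) = 1291800798425471005280. By the Bertrand ballot formula (Cycle Lemma / reflection principle), the number of orderings in which A is strictly ahead of B throughout is (p − q)/(p + q) · C(p + q, p) = (46 − 30)/(46 + 30) · 1291800798425471005280 = 271958062826414948480.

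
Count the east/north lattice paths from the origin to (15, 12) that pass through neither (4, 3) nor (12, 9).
Number of paths = 7728760

Inclusion–exclusion. Total paths: C(27, 15) = 17383860. Through P₁: C(7, 4)·C(20, 11) = 5878600. Through P₂: C(21, 12)·C(6, 3) = 5878600. Since P₁ is strictly southwest of P₂, a monotone path through both must visit P₁ then P₂; paths through both = C(7, 4)·C(14, 8)·C(6, 3) = 2102100. Avoid both = 17383860 − 5878600 − 5878600 + 2102100 = 7728760.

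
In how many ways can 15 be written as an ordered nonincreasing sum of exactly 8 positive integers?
p(15, 8 parts) = 15

Partitions of n into exactly k parts ↔ partitions of n − k into at most k parts (subtract 1 from each part). For n = 15, k = 8, the partitions are: 8+1+1+1+1+1+1+1, 7+2+1+1+1+1+1+1, 6+3+1+1+1+1+1+1, 6+2+2+1+1+1+1+1, 5+4+1+1+1+1+1+1, 5+3+2+1+1+1+1+1, 5+2+2+2+1+1+1+1, 4+4+2+1+1+1+1+1, 4+3+3+1+1+1+1+1, 4+3+2+2+1+1+1+1, 4+2+2+2+2+1+1+1, 3+3+3+2+1+1+1+1, 3+3+2+2+2+1+1+1, 3+2+2+2+2+2+1+1, 2+2+2+2+2+2+2+1. Count = 15.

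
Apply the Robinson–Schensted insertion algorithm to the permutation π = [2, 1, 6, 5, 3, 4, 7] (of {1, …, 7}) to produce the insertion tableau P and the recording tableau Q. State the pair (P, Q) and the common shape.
P = [1, 3, 4, 7] / [2, 5] / [6];  Q = [1, 3, 6, 7] / [2, 4] / [5];  common shape = (4, 2, 1)

Row-insert the values π_1, π_2, … into P one at a time, bumping the leftmost entry strictly greater than the inserted value down to the next row. The recording tableau Q records, in position (i, j), the step at which that cell was added to P.
  Insert 2 (step 1): P = [2];  Q = [1]
  Insert 1 (step 2): P = [1] / [2];  Q = [1] / [2]
  Insert 6 (step 3): P = [1, 6] / [2];  Q = [1, 3] / [2]
  Insert 5 (step 4): P = [1, 5] / [2, 6];  Q = [1, 3] / [2, 4]
  Insert 3 (step 5): P = [1, 3] / [2, 5] / [6];  Q = [1, 3] / [2, 4] / [5]
  Insert 4 (step 6): P = [1, 3, 4] / [2, 5] / [6];  Q = [1, 3, 6] / [2, 4] / [5]
  Insert 7 (step 7): P = [1, 3, 4, 7] / [2, 5] / [6];  Q = [1, 3, 6, 7] / [2, 4] / [5]
Final shape: (4, 2, 1).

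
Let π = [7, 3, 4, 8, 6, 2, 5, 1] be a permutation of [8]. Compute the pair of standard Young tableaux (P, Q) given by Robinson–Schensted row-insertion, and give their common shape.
P = [1, 4, 5] / [2, 6] / [3, 8] / [7];  Q = [1, 3, 4] / [2, 5] / [6, 7] / [8];  common shape = (3, 2, 2, 1)

Row-insert the values π_1, π_2, … into P one at a time, bumping the leftmost entry strictly greater than the inserted value down to the next row. The recording tableau Q records, in position (i, j), the step at which that cell was added to P.
  Insert 7 (step 1): P = [7];  Q = [1]
  Insert 3 (step 2): P = [3] / [7];  Q = [1] / [2]
  Insert 4 (step 3): P = [3, 4] / [7];  Q = [1, 3] / [2]
  Insert 8 (step 4): P = [3, 4, 8] / [7];  Q = [1, 3, 4] / [2]
  Insert 6 (step 5): P = [3, 4, 6] / [7, 8];  Q = [1, 3, 4] / [2, 5]
  Insert 2 (step 6): P = [2, 4, 6] / [3, 8] / [7];  Q = [1, 3, 4] / [2, 5] / [6]
  Insert 5 (step 7): P = [2, 4, 5] / [3, 6] / [7, 8];  Q = [1, 3, 4] / [2, 5] / [6, 7]
  Insert 1 (step 8): P = [1, 4, 5] / [2, 6] / [3, 8] / [7];  Q = [1, 3, 4] / [2, 5] / [6, 7] / [8]
Final shape: (3, 2, 2, 1).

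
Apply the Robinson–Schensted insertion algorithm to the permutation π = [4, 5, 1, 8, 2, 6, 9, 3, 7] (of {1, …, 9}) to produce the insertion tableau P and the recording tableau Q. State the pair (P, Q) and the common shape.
P = [1, 2, 3, 7] / [4, 5, 6, 9] / [8];  Q = [1, 2, 4, 7] / [3, 5, 6, 9] / [8];  common shape = (4, 4, 1)

Row-insert the values π_1, π_2, … into P one at a time, bumping the leftmost entry strictly greater than the inserted value down to the next row. The recording tableau Q records, in position (i, j), the step at which that cell was added to P.
  Insert 4 (step 1): P = [4];  Q = [1]
  Insert 5 (step 2): P = [4, 5];  Q = [1, 2]
  Insert 1 (step 3): P = [1, 5] / [4];  Q = [1, 2] / [3]
  Insert 8 (step 4): P = [1, 5, 8] / [4];  Q = [1, 2, 4] / [3]
  Insert 2 (step 5): P = [1, 2, 8] / [4, 5];  Q = [1, 2, 4] / [3, 5]
  Insert 6 (step 6): P = [1, 2, 6] / [4, 5, 8];  Q = [1, 2, 4] / [3, 5, 6]
  Insert 9 (step 7): P = [1, 2, 6, 9] / [4, 5, 8];  Q = [1, 2, 4, 7] / [3, 5, 6]
  Insert 3 (step 8): P = [1, 2, 3, 9] / [4, 5, 6] / [8];  Q = [1, 2, 4, 7] / [3, 5, 6] / [8]
  Insert 7 (step 9): P = [1, 2, 3, 7] / [4, 5, 6, 9] / [8];  Q = [1, 2, 4, 7] / [3, 5, 6, 9] / [8]
Final shape: (4, 4, 1).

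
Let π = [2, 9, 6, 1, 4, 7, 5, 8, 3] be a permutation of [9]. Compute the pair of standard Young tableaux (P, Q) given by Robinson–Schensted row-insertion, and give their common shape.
P = [1, 3, 5, 8] / [2, 4, 7] / [6] / [9];  Q = [1, 2, 6, 8] / [3, 5, 7] / [4] / [9];  common shape = (4, 3, 1, 1)

Row-insert the values π_1, π_2, … into P one at a time, bumping the leftmost entry strictly greater than the inserted value down to the next row. The recording tableau Q records, in position (i, j), the step at which that cell was added to P.
  Insert 2 (step 1): P = [2];  Q = [1]
  Insert 9 (step 2): P = [2, 9];  Q = [1, 2]
  Insert 6 (step 3): P = [2, 6] / [9];  Q = [1, 2] / [3]
  Insert 1 (step 4): P = [1, 6] / [2] / [9];  Q = [1, 2] / [3] / [4]
  Insert 4 (step 5): P = [1, 4] / [2, 6] / [9];  Q = [1, 2] / [3, 5] / [4]
  Insert 7 (step 6): P = [1, 4, 7] / [2, 6] / [9];  Q = [1, 2, 6] / [3, 5] / [4]
  Insert 5 (step 7): P = [1, 4, 5] / [2, 6, 7] / [9];  Q = [1, 2, 6] / [3, 5, 7] / [4]
  Insert 8 (step 8): P = [1, 4, 5, 8] / [2, 6, 7] / [9];  Q = [1, 2, 6, 8] / [3, 5, 7] / [4]
  Insert 3 (step 9): P = [1, 3, 5, 8] / [2, 4, 7] / [6] / [9];  Q = [1, 2, 6, 8] / [3, 5, 7] / [4] / [9]
Final shape: (4, 3, 1, 1).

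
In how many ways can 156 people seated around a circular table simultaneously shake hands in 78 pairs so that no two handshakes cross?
C_78 = 73745243611532458459690151854647329239335600

These noncrossing handshakes are counted by the Catalan number C_n = (1/(n + 1)) · C(2n, n). For n = 78: C_78 = (1/79) · C(156, 78) = 5825874245311064218315521996517139009907512400/79 = 73745243611532458459690151854647329239335600.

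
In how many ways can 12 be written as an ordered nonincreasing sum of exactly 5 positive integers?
p(12, 5 parts) = 13

Partitions of n into exactly k parts ↔ partitions of n − k into at most k parts (subtract 1 from each part). For n = 12, k = 5, the partitions are: 8+1+1+1+1, 7+2+1+1+1, 6+3+1+1+1, 6+2+2+1+1, 5+4+1+1+1, 5+3+2+1+1, 5+2+2+2+1, 4+4+2+1+1, 4+3+3+1+1, 4+3+2+2+1, 4+2+2+2+2, 3+3+3+2+1, 3+3+2+2+2. Count = 13.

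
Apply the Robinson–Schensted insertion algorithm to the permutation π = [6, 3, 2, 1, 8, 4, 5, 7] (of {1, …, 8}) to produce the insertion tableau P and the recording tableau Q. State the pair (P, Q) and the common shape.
P = [1, 4, 5, 7] / [2, 8] / [3] / [6];  Q = [1, 5, 7, 8] / [2, 6] / [3] / [4];  common shape = (4, 2, 1, 1)

Row-insert the values π_1, π_2, … into P one at a time, bumping the leftmost entry strictly greater than the inserted value down to the next row. The recording tableau Q records, in position (i, j), the step at which that cell was added to P.
  Insert 6 (step 1): P = [6];  Q = [1]
  Insert 3 (step 2): P = [3] / [6];  Q = [1] / [2]
  Insert 2 (step 3): P = [2] / [3] / [6];  Q = [1] / [2] / [3]
  Insert 1 (step 4): P = [1] / [2] / [3] / [6];  Q = [1] / [2] / [3] / [4]
  Insert 8 (step 5): P = [1, 8] / [2] / [3] / [6];  Q = [1, 5] / [2] / [3] / [4]
  Insert 4 (step 6): P = [1, 4] / [2, 8] / [3] / [6];  Q = [1, 5] / [2, 6] / [3] / [4]
  Insert 5 (step 7): P = [1, 4, 5] / [2, 8] / [3] / [6];  Q = [1, 5, 7] / [2, 6] / [3] / [4]
  Insert 7 (step 8): P = [1, 4, 5, 7] / [2, 8] / [3] / [6];  Q = [1, 5, 7, 8] / [2, 6] / [3] / [4]
Final shape: (4, 2, 1, 1).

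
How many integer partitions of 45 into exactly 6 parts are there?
p(45, 6 parts) = 3331

Partitions of n into exactly k parts are in bijection with partitions of n − k into at most k parts (subtract 1 from each part). So p(45, exactly 6) = p(39, parts ≤ 6). Computing via the recurrence p(m, j) = p(m, j−1) + p(m−j, j) gives 3331.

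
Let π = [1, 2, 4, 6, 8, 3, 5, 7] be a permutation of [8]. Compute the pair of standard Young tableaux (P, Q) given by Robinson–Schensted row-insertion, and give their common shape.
P = [1, 2, 3, 5, 7] / [4, 6, 8];  Q = [1, 2, 3, 4, 5] / [6, 7, 8];  common shape = (5, 3)

Row-insert the values π_1, π_2, … into P one at a time, bumping the leftmost entry strictly greater than the inserted value down to the next row. The recording tableau Q records, in position (i, j), the step at which that cell was added to P.
  Insert 1 (step 1): P = [1];  Q = [1]
  Insert 2 (step 2): P = [1, 2];  Q = [1, 2]
  Insert 4 (step 3): P = [1, 2, 4];  Q = [1, 2, 3]
  Insert 6 (step 4): P = [1, 2, 4, 6];  Q = [1, 2, 3, 4]
  Insert 8 (step 5): P = [1, 2, 4, 6, 8];  Q = [1, 2, 3, 4, 5]
  Insert 3 (step 6): P = [1, 2, 3, 6, 8] / [4];  Q = [1, 2, 3, 4, 5] / [6]
  Insert 5 (step 7): P = [1, 2, 3, 5, 8] / [4, 6];  Q = [1, 2, 3, 4, 5] / [6, 7]
  Insert 7 (step 8): P = [1, 2, 3, 5, 7] / [4, 6, 8];  Q = [1, 2, 3, 4, 5] / [6, 7, 8]
Final shape: (5, 3).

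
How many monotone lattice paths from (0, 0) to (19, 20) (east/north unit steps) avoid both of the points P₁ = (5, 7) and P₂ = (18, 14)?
Number of paths = 50166812490

Inclusion–exclusion. Total paths: C(39, 19) = 68923264410. Through P₁: C(12, 5)·C(27, 14) = 15886173600. Through P₂: C(32, 18)·C(7, 1) = 3300049200. Since P₁ is strictly southwest of P₂, a monotone path through both must visit P₁ then P₂; paths through both = C(12, 5)·C(20, 13)·C(7, 1) = 429770880. Avoid both = 68923264410 − 15886173600 − 3300049200 + 429770880 = 50166812490.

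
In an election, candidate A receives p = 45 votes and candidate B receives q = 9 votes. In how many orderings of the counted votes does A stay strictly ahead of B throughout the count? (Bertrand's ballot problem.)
Strict-lead orderings = 3545290840

Total orderings of the 54 votes with 45 for A: C(54, 45) = 5317936260. By the Bertrand ballot formula (Cycle Lemma / reflection principle), the number of orderings in which A is strictly ahead of B throughout is (p − q)/(p + q) · C(p + q, p) = (45 − 9)/(45 + 9) · 5317936260 = 3545290840.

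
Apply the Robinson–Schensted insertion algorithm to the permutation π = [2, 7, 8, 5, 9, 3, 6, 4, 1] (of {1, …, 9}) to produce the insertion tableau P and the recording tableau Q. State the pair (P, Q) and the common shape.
P = [1, 3, 4, 9] / [2, 6] / [5, 8] / [7];  Q = [1, 2, 3, 5] / [4, 7] / [6, 8] / [9];  common shape = (4, 2, 2, 1)

Row-insert the values π_1, π_2, … into P one at a time, bumping the leftmost entry strictly greater than the inserted value down to the next row. The recording tableau Q records, in position (i, j), the step at which that cell was added to P.
  Insert 2 (step 1): P = [2];  Q = [1]
  Insert 7 (step 2): P = [2, 7];  Q = [1, 2]
  Insert 8 (step 3): P = [2, 7, 8];  Q = [1, 2, 3]
  Insert 5 (step 4): P = [2, 5, 8] / [7];  Q = [1, 2, 3] / [4]
  Insert 9 (step 5): P = [2, 5, 8, 9] / [7];  Q = [1, 2, 3, 5] / [4]
  Insert 3 (step 6): P = [2, 3, 8, 9] / [5] / [7];  Q = [1, 2, 3, 5] / [4] / [6]
  Insert 6 (step 7): P = [2, 3, 6, 9] / [5, 8] / [7];  Q = [1, 2, 3, 5] / [4, 7] / [6]
  Insert 4 (step 8): P = [2, 3, 4, 9] / [5, 6] / [7, 8];  Q = [1, 2, 3, 5] / [4, 7] / [6, 8]
  Insert 1 (step 9): P = [1, 3, 4, 9] / [2, 6] / [5, 8] / [7];  Q = [1, 2, 3, 5] / [4, 7] / [6, 8] / [9]
Final shape: (4, 2, 2, 1).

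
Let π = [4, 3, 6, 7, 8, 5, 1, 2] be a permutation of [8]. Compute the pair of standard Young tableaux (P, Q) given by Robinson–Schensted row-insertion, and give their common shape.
P = [1, 2, 7, 8] / [3, 5] / [4, 6];  Q = [1, 3, 4, 5] / [2, 6] / [7, 8];  common shape = (4, 2, 2)

Row-insert the values π_1, π_2, … into P one at a time, bumping the leftmost entry strictly greater than the inserted value down to the next row. The recording tableau Q records, in position (i, j), the step at which that cell was added to P.
  Insert 4 (step 1): P = [4];  Q = [1]
  Insert 3 (step 2): P = [3] / [4];  Q = [1] / [2]
  Insert 6 (step 3): P = [3, 6] / [4];  Q = [1, 3] / [2]
  Insert 7 (step 4): P = [3, 6, 7] / [4];  Q = [1, 3, 4] / [2]
  Insert 8 (step 5): P = [3, 6, 7, 8] / [4];  Q = [1, 3, 4, 5] / [2]
  Insert 5 (step 6): P = [3, 5, 7, 8] / [4, 6];  Q = [1, 3, 4, 5] / [2, 6]
  Insert 1 (step 7): P = [1, 5, 7, 8] / [3, 6] / [4];  Q = [1, 3, 4, 5] / [2, 6] / [7]
  Insert 2 (step 8): P = [1, 2, 7, 8] / [3, 5] / [4, 6];  Q = [1, 3, 4, 5] / [2, 6] / [7, 8]
Final shape: (4, 2, 2).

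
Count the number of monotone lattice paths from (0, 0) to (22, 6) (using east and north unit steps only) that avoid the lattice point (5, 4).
Number of paths = 355194

Total paths from (0, 0) to (22, 6): C(28, 22) = 376740. Paths through (5, 4): (paths (0, 0) → (5, 4)) × (paths (5, 4) → (22, 6)) = C(9, 5) · C(19, 17) = 126 · 171 = 21546. Avoidance count = 376740 − 21546 = 355194.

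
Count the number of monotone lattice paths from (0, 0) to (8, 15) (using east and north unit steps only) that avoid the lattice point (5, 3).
Number of paths = 464834

Total paths from (0, 0) to (8, 15): C(23, 8) = 490314. Paths through (5, 3): (paths (0, 0) → (5, 3)) × (paths (5, 3) → (8, 15)) = C(8, 5) · C(15, 3) = 56 · 455 = 25480. Avoidance count = 490314 − 25480 = 464834.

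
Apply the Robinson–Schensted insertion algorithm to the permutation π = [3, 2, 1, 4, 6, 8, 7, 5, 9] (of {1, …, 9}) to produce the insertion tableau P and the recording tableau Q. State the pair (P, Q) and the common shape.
P = [1, 4, 5, 7, 9] / [2, 6] / [3, 8];  Q = [1, 4, 5, 6, 9] / [2, 7] / [3, 8];  common shape = (5, 2, 2)

Row-insert the values π_1, π_2, … into P one at a time, bumping the leftmost entry strictly greater than the inserted value down to the next row. The recording tableau Q records, in position (i, j), the step at which that cell was added to P.
  Insert 3 (step 1): P = [3];  Q = [1]
  Insert 2 (step 2): P = [2] / [3];  Q = [1] / [2]
  Insert 1 (step 3): P = [1] / [2] / [3];  Q = [1] / [2] / [3]
  Insert 4 (step 4): P = [1, 4] / [2] / [3];  Q = [1, 4] / [2] / [3]
  Insert 6 (step 5): P = [1, 4, 6] / [2] / [3];  Q = [1, 4, 5] / [2] / [3]
  Insert 8 (step 6): P = [1, 4, 6, 8] / [2] / [3];  Q = [1, 4, 5, 6] / [2] / [3]
  Insert 7 (step 7): P = [1, 4, 6, 7] / [2, 8] / [3];  Q = [1, 4, 5, 6] / [2, 7] / [3]
  Insert 5 (step 8): P = [1, 4, 5, 7] / [2, 6] / [3, 8];  Q = [1, 4, 5, 6] / [2, 7] / [3, 8]
  Insert 9 (step 9): P = [1, 4, 5, 7, 9] / [2, 6] / [3, 8];  Q = [1, 4, 5, 6, 9] / [2, 7] / [3, 8]
Final shape: (5, 2, 2).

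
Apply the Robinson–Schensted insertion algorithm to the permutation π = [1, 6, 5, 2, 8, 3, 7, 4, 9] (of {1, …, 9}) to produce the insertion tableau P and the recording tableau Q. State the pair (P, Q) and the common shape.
P = [1, 2, 3, 4, 9] / [5, 7] / [6, 8];  Q = [1, 2, 5, 7, 9] / [3, 6] / [4, 8];  common shape = (5, 2, 2)

Row-insert the values π_1, π_2, … into P one at a time, bumping the leftmost entry strictly greater than the inserted value down to the next row. The recording tableau Q records, in position (i, j), the step at which that cell was added to P.
  Insert 1 (step 1): P = [1];  Q = [1]
  Insert 6 (step 2): P = [1, 6];  Q = [1, 2]
  Insert 5 (step 3): P = [1, 5] / [6];  Q = [1, 2] / [3]
  Insert 2 (step 4): P = [1, 2] / [5] / [6];  Q = [1, 2] / [3] / [4]
  Insert 8 (step 5): P = [1, 2, 8] / [5] / [6];  Q = [1, 2, 5] / [3] / [4]
  Insert 3 (step 6): P = [1, 2, 3] / [5, 8] / [6];  Q = [1, 2, 5] / [3, 6] / [4]
  Insert 7 (step 7): P = [1, 2, 3, 7] / [5, 8] / [6];  Q = [1, 2, 5, 7] / [3, 6] / [4]
  Insert 4 (step 8): P = [1, 2, 3, 4] / [5, 7] / [6, 8];  Q = [1, 2, 5, 7] / [3, 6] / [4, 8]
  Insert 9 (step 9): P = [1, 2, 3, 4, 9] / [5, 7] / [6, 8];  Q = [1, 2, 5, 7, 9] / [3, 6] / [4, 8]
Final shape: (5, 2, 2).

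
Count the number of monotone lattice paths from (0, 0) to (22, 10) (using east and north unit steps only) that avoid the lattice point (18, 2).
Number of paths = 64418190

Total paths from (0, 0) to (22, 10): C(32, 22) = 64512240. Paths through (18, 2): (paths (0, 0) → (18, 2)) × (paths (18, 2) → (22, 10)) = C(20, 18) · C(12, 4) = 190 · 495 = 94050. Avoidance count = 64512240 − 94050 = 64418190.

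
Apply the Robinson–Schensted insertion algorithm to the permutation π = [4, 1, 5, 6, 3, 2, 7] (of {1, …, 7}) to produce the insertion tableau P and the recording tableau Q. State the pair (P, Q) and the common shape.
P = [1, 2, 6, 7] / [3, 5] / [4];  Q = [1, 3, 4, 7] / [2, 5] / [6];  common shape = (4, 2, 1)

Row-insert the values π_1, π_2, … into P one at a time, bumping the leftmost entry strictly greater than the inserted value down to the next row. The recording tableau Q records, in position (i, j), the step at which that cell was added to P.
  Insert 4 (step 1): P = [4];  Q = [1]
  Insert 1 (step 2): P = [1] / [4];  Q = [1] / [2]
  Insert 5 (step 3): P = [1, 5] / [4];  Q = [1, 3] / [2]
  Insert 6 (step 4): P = [1, 5, 6] / [4];  Q = [1, 3, 4] / [2]
  Insert 3 (step 5): P = [1, 3, 6] / [4, 5];  Q = [1, 3, 4] / [2, 5]
  Insert 2 (step 6): P = [1, 2, 6] / [3, 5] / [4];  Q = [1, 3, 4] / [2, 5] / [6]
  Insert 7 (step 7): P = [1, 2, 6, 7] / [3, 5] / [4];  Q = [1, 3, 4, 7] / [2, 5] / [6]
Final shape: (4, 2, 1).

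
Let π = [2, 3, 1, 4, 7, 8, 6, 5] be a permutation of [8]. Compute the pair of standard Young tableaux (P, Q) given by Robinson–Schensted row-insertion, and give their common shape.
P = [1, 3, 4, 5, 8] / [2, 6] / [7];  Q = [1, 2, 4, 5, 6] / [3, 7] / [8];  common shape = (5, 2, 1)

Row-insert the values π_1, π_2, … into P one at a time, bumping the leftmost entry strictly greater than the inserted value down to the next row. The recording tableau Q records, in position (i, j), the step at which that cell was added to P.
  Insert 2 (step 1): P = [2];  Q = [1]
  Insert 3 (step 2): P = [2, 3];  Q = [1, 2]
  Insert 1 (step 3): P = [1, 3] / [2];  Q = [1, 2] / [3]
  Insert 4 (step 4): P = [1, 3, 4] / [2];  Q = [1, 2, 4] / [3]
  Insert 7 (step 5): P = [1, 3, 4, 7] / [2];  Q = [1, 2, 4, 5] / [3]
  Insert 8 (step 6): P = [1, 3, 4, 7, 8] / [2];  Q = [1, 2, 4, 5, 6] / [3]
  Insert 6 (step 7): P = [1, 3, 4, 6, 8] / [2, 7];  Q = [1, 2, 4, 5, 6] / [3, 7]
  Insert 5 (step 8): P = [1, 3, 4, 5, 8] / [2, 6] / [7];  Q = [1, 2, 4, 5, 6] / [3, 7] / [8]
Final shape: (5, 2, 1).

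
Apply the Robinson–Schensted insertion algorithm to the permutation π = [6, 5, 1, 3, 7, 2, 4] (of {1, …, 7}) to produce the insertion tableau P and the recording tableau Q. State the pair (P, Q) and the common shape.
P = [1, 2, 4] / [3, 7] / [5] / [6];  Q = [1, 4, 5] / [2, 7] / [3] / [6];  common shape = (3, 2, 1, 1)

Row-insert the values π_1, π_2, … into P one at a time, bumping the leftmost entry strictly greater than the inserted value down to the next row. The recording tableau Q records, in position (i, j), the step at which that cell was added to P.
  Insert 6 (step 1): P = [6];  Q = [1]
  Insert 5 (step 2): P = [5] / [6];  Q = [1] / [2]
  Insert 1 (step 3): P = [1] / [5] / [6];  Q = [1] / [2] / [3]
  Insert 3 (step 4): P = [1, 3] / [5] / [6];  Q = [1, 4] / [2] / [3]
  Insert 7 (step 5): P = [1, 3, 7] / [5] / [6];  Q = [1, 4, 5] / [2] / [3]
  Insert 2 (step 6): P = [1, 2, 7] / [3] / [5] / [6];  Q = [1, 4, 5] / [2] / [3] / [6]
  Insert 4 (step 7): P = [1, 2, 4] / [3, 7] / [5] / [6];  Q = [1, 4, 5] / [2, 7] / [3] / [6]
Final shape: (3, 2, 1, 1).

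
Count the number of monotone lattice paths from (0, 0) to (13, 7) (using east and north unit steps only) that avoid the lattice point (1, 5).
Number of paths = 76974

Total paths from (0, 0) to (13, 7): C(20, 13) = 77520. Paths through (1, 5): (paths (0, 0) → (1, 5)) × (paths (1, 5) → (13, 7)) = C(6, 1) · C(14, 12) = 6 · 91 = 546. Avoidance count = 77520 − 546 = 76974.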